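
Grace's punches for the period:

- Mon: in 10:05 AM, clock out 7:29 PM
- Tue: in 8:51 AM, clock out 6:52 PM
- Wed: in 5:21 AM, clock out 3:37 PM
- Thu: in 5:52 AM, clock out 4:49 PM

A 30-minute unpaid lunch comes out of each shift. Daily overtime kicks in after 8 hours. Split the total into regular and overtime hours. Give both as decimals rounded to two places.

Regular 32.00 hours, overtime 6.63 hours

Mon: 10:05 AM–7:29 PM = 9 h 24 min; less 30 min break → 8 h 54 min
Tue: 8:51 AM–6:52 PM = 10 h 1 min; less 30 min break → 9 h 31 min
Wed: 5:21 AM–3:37 PM = 10 h 16 min; less 30 min break → 9 h 46 min
Thu: 5:52 AM–4:49 PM = 10 h 57 min; less 30 min break → 10 h 27 min
Mon reg 8 h 0 min / OT 0 h 54 min; Tue reg 8 h 0 min / OT 1 h 31 min; Wed reg 8 h 0 min / OT 1 h 46 min; Thu reg 8 h 0 min / OT 2 h 27 min.
Totals: regular 32 h 0 min, overtime 6 h 38 min.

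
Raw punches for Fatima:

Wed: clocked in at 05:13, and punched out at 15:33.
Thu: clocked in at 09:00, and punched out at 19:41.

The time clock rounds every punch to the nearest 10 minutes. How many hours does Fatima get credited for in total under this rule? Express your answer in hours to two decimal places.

21.00 hours

Wed: in 05:13→05:10, out 15:33→15:30; 10 h 20 min
Thu: in 09:00→09:00, out 19:41→19:40; 10 h 40 min
Total credited: 21 h 0 min.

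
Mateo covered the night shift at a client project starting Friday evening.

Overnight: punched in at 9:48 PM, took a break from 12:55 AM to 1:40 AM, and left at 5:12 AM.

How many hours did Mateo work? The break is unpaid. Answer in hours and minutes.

Overnight: 9:48 PM → midnight = 2 h 12 min; midnight → 5:12 AM = 5 h 12 min; span 7 h 24 min; less 45 min break → 6 h 39 min

6 h 39 min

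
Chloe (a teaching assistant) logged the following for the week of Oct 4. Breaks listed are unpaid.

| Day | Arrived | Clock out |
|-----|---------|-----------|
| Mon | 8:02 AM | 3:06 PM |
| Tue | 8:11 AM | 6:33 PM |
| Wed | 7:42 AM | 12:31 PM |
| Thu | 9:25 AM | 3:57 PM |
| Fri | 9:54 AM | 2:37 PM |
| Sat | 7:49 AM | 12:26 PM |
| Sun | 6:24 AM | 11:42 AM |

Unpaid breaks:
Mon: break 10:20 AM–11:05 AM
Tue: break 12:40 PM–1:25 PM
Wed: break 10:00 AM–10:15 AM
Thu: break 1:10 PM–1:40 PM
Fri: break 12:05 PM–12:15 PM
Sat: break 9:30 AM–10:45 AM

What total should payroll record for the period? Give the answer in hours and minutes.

Mon: 8:02 AM–3:06 PM = 7 h 4 min; less 45 min break → 6 h 19 min
Tue: 8:11 AM–6:33 PM = 10 h 22 min; less 45 min break → 9 h 37 min
Wed: 7:42 AM–12:31 PM = 4 h 49 min; less 15 min break → 4 h 34 min
Thu: 9:25 AM–3:57 PM = 6 h 32 min; less 30 min break → 6 h 2 min
Fri: 9:54 AM–2:37 PM = 4 h 43 min; less 10 min break → 4 h 33 min
Sat: 7:49 AM–12:26 PM = 4 h 37 min; less 75 min break → 3 h 22 min
Sun: 6:24 AM–11:42 AM = 5 h 18 min
Total: 6 h 19 min + 9 h 37 min + 4 h 34 min + 6 h 2 min + 4 h 33 min + 3 h 22 min + 5 h 18 min = 39 h 45 min.

39 h 45 min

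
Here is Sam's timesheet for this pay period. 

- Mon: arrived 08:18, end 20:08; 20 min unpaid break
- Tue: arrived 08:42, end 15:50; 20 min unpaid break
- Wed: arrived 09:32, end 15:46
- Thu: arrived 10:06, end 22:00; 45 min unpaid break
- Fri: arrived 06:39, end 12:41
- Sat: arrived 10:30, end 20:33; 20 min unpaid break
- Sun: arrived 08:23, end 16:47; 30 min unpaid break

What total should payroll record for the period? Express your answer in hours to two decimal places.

Mon: 08:18–20:08 = 11 h 50 min; less 20 min break → 11 h 30 min
Tue: 08:42–15:50 = 7 h 8 min; less 20 min break → 6 h 48 min
Wed: 09:32–15:46 = 6 h 14 min
Thu: 10:06–22:00 = 11 h 54 min; less 45 min break → 11 h 9 min
Fri: 06:39–12:41 = 6 h 2 min
Sat: 10:30–20:33 = 10 h 3 min; less 20 min break → 9 h 43 min
Sun: 08:23–16:47 = 8 h 24 min; less 30 min break → 7 h 54 min
Total: 11 h 30 min + 6 h 48 min + 6 h 14 min + 11 h 9 min + 6 h 2 min + 9 h 43 min + 7 h 54 min = 59 h 20 min.

59.33 hours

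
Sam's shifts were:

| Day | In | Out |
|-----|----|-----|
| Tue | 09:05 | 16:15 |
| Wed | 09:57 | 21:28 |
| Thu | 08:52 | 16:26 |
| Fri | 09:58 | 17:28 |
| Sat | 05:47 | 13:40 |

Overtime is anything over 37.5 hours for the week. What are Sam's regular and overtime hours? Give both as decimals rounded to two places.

Tue: 09:05–16:15 = 7 h 10 min
Wed: 09:57–21:28 = 11 h 31 min
Thu: 08:52–16:26 = 7 h 34 min
Fri: 09:58–17:28 = 7 h 30 min
Sat: 05:47–13:40 = 7 h 53 min
Total worked: 41 h 38 min = 41.63 h.
Threshold 37.5 h → overtime 4 h 8 min, regular 37 h 30 min.

Regular 37.50 hours, overtime 4.13 hours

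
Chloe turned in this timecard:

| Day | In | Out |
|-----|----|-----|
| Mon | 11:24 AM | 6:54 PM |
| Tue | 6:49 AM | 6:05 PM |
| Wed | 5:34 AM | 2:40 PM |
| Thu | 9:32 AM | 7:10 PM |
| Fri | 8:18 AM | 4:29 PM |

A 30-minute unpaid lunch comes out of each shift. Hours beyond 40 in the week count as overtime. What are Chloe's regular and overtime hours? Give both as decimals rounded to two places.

Mon: 11:24 AM–6:54 PM = 7 h 30 min; less 30 min break → 7 h 0 min
Tue: 6:49 AM–6:05 PM = 11 h 16 min; less 30 min break → 10 h 46 min
Wed: 5:34 AM–2:40 PM = 9 h 6 min; less 30 min break → 8 h 36 min
Thu: 9:32 AM–7:10 PM = 9 h 38 min; less 30 min break → 9 h 8 min
Fri: 8:18 AM–4:29 PM = 8 h 11 min; less 30 min break → 7 h 41 min
Total worked: 43 h 11 min = 43.18 h.
Threshold 40 h → overtime 3 h 11 min, regular 40 h 0 min.

Regular 40.00 hours, overtime 3.18 hours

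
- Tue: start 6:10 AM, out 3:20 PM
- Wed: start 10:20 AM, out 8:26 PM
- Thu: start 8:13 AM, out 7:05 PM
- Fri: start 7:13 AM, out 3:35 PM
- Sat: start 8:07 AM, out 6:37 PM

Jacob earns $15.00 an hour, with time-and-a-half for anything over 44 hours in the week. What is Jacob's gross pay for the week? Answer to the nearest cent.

Tue: 6:10 AM–3:20 PM = 9 h 10 min
Wed: 10:20 AM–8:26 PM = 10 h 6 min
Thu: 8:13 AM–7:05 PM = 10 h 52 min
Fri: 7:13 AM–3:35 PM = 8 h 22 min
Sat: 8:07 AM–6:37 PM = 10 h 30 min
Total worked: 49 h 0 min = 2940 min.
Regular 44 h 0 min = 2640 min at $15.00/h; overtime 5 h 0 min = 300 min at $22.50/h.
Pay = (2640 × $15.00 + 300 × $22.50) ÷ 60 = $772.50.

$772.50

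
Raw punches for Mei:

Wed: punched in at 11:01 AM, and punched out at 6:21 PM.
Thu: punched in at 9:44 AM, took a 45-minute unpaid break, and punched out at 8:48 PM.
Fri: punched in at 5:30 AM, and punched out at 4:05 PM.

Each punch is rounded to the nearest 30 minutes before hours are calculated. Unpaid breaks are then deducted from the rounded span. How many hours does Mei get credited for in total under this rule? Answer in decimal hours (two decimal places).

28.75 hours

Wed: in 11:01 AM→11:00 AM, out 6:21 PM→6:30 PM; 7 h 30 min
Thu: in 9:44 AM→9:30 AM, out 8:48 PM→9:00 PM; 11 h 30 min − 45 min = 10 h 45 min
Fri: in 5:30 AM→5:30 AM, out 4:05 PM→4:00 PM; 10 h 30 min
Total credited: 28 h 45 min.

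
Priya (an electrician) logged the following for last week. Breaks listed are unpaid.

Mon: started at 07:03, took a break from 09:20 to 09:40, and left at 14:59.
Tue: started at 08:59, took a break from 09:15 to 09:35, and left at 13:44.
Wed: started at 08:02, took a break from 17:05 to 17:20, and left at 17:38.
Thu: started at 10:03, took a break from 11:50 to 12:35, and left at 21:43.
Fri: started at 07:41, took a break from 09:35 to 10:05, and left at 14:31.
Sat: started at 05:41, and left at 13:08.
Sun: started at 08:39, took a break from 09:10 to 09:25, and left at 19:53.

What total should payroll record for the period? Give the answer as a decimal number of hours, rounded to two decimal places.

Mon: 07:03–14:59 = 7 h 56 min; less 20 min break → 7 h 36 min
Tue: 08:59–13:44 = 4 h 45 min; less 20 min break → 4 h 25 min
Wed: 08:02–17:38 = 9 h 36 min; less 15 min break → 9 h 21 min
Thu: 10:03–21:43 = 11 h 40 min; less 45 min break → 10 h 55 min
Fri: 07:41–14:31 = 6 h 50 min; less 30 min break → 6 h 20 min
Sat: 05:41–13:08 = 7 h 27 min
Sun: 08:39–19:53 = 11 h 14 min; less 15 min break → 10 h 59 min
Total: 7 h 36 min + 4 h 25 min + 9 h 21 min + 10 h 55 min + 6 h 20 min + 7 h 27 min + 10 h 59 min = 57 h 3 min.

57.05 hours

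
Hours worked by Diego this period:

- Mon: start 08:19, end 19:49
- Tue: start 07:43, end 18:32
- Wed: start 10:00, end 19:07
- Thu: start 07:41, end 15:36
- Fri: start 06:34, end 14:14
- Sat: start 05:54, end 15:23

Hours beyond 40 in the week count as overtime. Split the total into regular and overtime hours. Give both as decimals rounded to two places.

Mon: 08:19–19:49 = 11 h 30 min
Tue: 07:43–18:32 = 10 h 49 min
Wed: 10:00–19:07 = 9 h 7 min
Thu: 07:41–15:36 = 7 h 55 min
Fri: 06:34–14:14 = 7 h 40 min
Sat: 05:54–15:23 = 9 h 29 min
Total worked: 56 h 30 min = 56.50 h.
Threshold 40 h → overtime 16 h 30 min, regular 40 h 0 min.

Regular 40.00 hours, overtime 16.50 hours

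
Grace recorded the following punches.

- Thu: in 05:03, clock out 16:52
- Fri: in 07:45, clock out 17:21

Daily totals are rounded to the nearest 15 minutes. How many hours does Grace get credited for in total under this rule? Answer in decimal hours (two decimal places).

21.25 hours

Thu: 05:03–16:52 = 11 h 49 min → rounds to 11 h 45 min
Fri: 07:45–17:21 = 9 h 36 min → rounds to 9 h 30 min
Total credited: 21 h 15 min.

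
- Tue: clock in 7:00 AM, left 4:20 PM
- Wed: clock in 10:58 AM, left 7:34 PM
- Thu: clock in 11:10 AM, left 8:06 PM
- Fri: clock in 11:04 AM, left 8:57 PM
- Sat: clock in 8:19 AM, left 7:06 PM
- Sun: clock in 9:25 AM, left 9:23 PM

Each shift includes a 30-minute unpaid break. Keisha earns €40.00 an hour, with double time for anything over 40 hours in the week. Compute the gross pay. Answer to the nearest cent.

Tue: 7:00 AM–4:20 PM = 9 h 20 min; less 30 min break → 8 h 50 min
Wed: 10:58 AM–7:34 PM = 8 h 36 min; less 30 min break → 8 h 6 min
Thu: 11:10 AM–8:06 PM = 8 h 56 min; less 30 min break → 8 h 26 min
Fri: 11:04 AM–8:57 PM = 9 h 53 min; less 30 min break → 9 h 23 min
Sat: 8:19 AM–7:06 PM = 10 h 47 min; less 30 min break → 10 h 17 min
Sun: 9:25 AM–9:23 PM = 11 h 58 min; less 30 min break → 11 h 28 min
Total worked: 56 h 30 min = 3390 min.
Regular 40 h 0 min = 2400 min at €40.00/h; overtime 16 h 30 min = 990 min at €80.00/h.
Pay = (2400 × €40.00 + 990 × €80.00) ÷ 60 = €2920.00.

€2920.00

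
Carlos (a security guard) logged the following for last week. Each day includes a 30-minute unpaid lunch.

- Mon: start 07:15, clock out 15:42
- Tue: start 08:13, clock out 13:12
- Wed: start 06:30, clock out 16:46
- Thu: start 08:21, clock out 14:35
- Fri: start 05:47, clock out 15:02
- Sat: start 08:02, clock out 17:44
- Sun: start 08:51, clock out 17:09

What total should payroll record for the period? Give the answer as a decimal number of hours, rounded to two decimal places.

Mon: 07:15–15:42 = 8 h 27 min; less 30 min break → 7 h 57 min
Tue: 08:13–13:12 = 4 h 59 min; less 30 min break → 4 h 29 min
Wed: 06:30–16:46 = 10 h 16 min; less 30 min break → 9 h 46 min
Thu: 08:21–14:35 = 6 h 14 min; less 30 min break → 5 h 44 min
Fri: 05:47–15:02 = 9 h 15 min; less 30 min break → 8 h 45 min
Sat: 08:02–17:44 = 9 h 42 min; less 30 min break → 9 h 12 min
Sun: 08:51–17:09 = 8 h 18 min; less 30 min break → 7 h 48 min
Total: 7 h 57 min + 4 h 29 min + 9 h 46 min + 5 h 44 min + 8 h 45 min + 9 h 12 min + 7 h 48 min = 53 h 41 min.

53.68 hours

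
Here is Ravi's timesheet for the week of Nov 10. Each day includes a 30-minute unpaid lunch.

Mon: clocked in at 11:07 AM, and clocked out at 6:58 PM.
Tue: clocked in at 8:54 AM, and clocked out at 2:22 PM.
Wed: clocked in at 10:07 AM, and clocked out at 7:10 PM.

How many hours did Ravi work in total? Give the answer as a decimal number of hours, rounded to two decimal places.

Mon: 11:07 AM–6:58 PM = 7 h 51 min; less 30 min break → 7 h 21 min
Tue: 8:54 AM–2:22 PM = 5 h 28 min; less 30 min break → 4 h 58 min
Wed: 10:07 AM–7:10 PM = 9 h 3 min; less 30 min break → 8 h 33 min
Total: 7 h 21 min + 4 h 58 min + 8 h 33 min = 20 h 52 min.

20.87 hours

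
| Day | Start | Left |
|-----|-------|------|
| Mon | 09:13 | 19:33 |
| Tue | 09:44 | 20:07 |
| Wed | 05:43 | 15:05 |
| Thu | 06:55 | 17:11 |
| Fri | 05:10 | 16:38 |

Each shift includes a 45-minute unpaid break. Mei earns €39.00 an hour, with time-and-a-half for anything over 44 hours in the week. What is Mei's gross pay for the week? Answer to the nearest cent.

Mon: 09:13–19:33 = 10 h 20 min; less 45 min break → 9 h 35 min
Tue: 09:44–20:07 = 10 h 23 min; less 45 min break → 9 h 38 min
Wed: 05:43–15:05 = 9 h 22 min; less 45 min break → 8 h 37 min
Thu: 06:55–17:11 = 10 h 16 min; less 45 min break → 9 h 31 min
Fri: 05:10–16:38 = 11 h 28 min; less 45 min break → 10 h 43 min
Total worked: 48 h 4 min = 2884 min.
Regular 44 h 0 min = 2640 min at €39.00/h; overtime 4 h 4 min = 244 min at €58.50/h.
Pay = (2640 × €39.00 + 244 × €58.50) ÷ 60 = €1953.90.

€1953.90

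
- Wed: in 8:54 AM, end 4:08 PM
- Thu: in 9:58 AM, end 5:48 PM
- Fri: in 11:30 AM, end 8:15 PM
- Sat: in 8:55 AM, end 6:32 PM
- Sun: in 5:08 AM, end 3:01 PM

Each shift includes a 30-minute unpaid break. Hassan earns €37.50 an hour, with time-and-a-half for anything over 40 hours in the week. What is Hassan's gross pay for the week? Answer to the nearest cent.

€1545.94

Wed: 8:54 AM–4:08 PM = 7 h 14 min; less 30 min break → 6 h 44 min
Thu: 9:58 AM–5:48 PM = 7 h 50 min; less 30 min break → 7 h 20 min
Fri: 11:30 AM–8:15 PM = 8 h 45 min; less 30 min break → 8 h 15 min
Sat: 8:55 AM–6:32 PM = 9 h 37 min; less 30 min break → 9 h 7 min
Sun: 5:08 AM–3:01 PM = 9 h 53 min; less 30 min break → 9 h 23 min
Total worked: 40 h 49 min = 2449 min.
Regular 40 h 0 min = 2400 min at €37.50/h; overtime 0 h 49 min = 49 min at €56.25/h.
Pay = (2400 × €37.50 + 49 × €56.25) ÷ 60 = €1545.94.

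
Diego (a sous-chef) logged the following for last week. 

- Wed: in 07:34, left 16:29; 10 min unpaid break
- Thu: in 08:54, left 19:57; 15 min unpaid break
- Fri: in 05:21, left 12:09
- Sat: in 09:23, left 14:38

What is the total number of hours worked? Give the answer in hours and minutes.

Wed: 07:34–16:29 = 8 h 55 min; less 10 min break → 8 h 45 min
Thu: 08:54–19:57 = 11 h 3 min; less 15 min break → 10 h 48 min
Fri: 05:21–12:09 = 6 h 48 min
Sat: 09:23–14:38 = 5 h 15 min
Total: 8 h 45 min + 10 h 48 min + 6 h 48 min + 5 h 15 min = 31 h 36 min.

31 h 36 min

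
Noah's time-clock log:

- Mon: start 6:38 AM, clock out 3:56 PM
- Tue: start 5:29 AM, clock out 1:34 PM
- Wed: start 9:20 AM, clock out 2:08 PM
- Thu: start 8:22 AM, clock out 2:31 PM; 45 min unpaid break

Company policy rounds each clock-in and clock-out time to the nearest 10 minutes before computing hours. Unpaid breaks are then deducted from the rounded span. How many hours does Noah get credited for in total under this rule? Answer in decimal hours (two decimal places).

Mon: in 6:38 AM→6:40 AM, out 3:56 PM→4:00 PM; 9 h 20 min
Tue: in 5:29 AM→5:30 AM, out 1:34 PM→1:30 PM; 8 h 0 min
Wed: in 9:20 AM→9:20 AM, out 2:08 PM→2:10 PM; 4 h 50 min
Thu: in 8:22 AM→8:20 AM, out 2:31 PM→2:30 PM; 6 h 10 min − 45 min = 5 h 25 min
Total credited: 27 h 35 min.

27.58 hours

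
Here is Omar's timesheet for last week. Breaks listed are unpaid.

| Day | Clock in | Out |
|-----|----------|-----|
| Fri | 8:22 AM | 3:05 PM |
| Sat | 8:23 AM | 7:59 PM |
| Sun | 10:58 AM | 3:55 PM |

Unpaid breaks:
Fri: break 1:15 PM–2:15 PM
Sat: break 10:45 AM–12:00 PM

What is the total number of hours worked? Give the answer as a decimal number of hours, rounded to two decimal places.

21.02 hours

Fri: 8:22 AM–3:05 PM = 6 h 43 min; less 60 min break → 5 h 43 min
Sat: 8:23 AM–7:59 PM = 11 h 36 min; less 75 min break → 10 h 21 min
Sun: 10:58 AM–3:55 PM = 4 h 57 min
Total: 5 h 43 min + 10 h 21 min + 4 h 57 min = 21 h 1 min.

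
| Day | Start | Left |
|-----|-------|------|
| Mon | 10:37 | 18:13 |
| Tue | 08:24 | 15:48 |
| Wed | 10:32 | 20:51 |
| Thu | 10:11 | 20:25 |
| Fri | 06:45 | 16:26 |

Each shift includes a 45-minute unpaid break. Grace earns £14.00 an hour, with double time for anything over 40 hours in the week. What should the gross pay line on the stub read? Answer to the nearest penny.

Mon: 10:37–18:13 = 7 h 36 min; less 45 min break → 6 h 51 min
Tue: 08:24–15:48 = 7 h 24 min; less 45 min break → 6 h 39 min
Wed: 10:32–20:51 = 10 h 19 min; less 45 min break → 9 h 34 min
Thu: 10:11–20:25 = 10 h 14 min; less 45 min break → 9 h 29 min
Fri: 06:45–16:26 = 9 h 41 min; less 45 min break → 8 h 56 min
Total worked: 41 h 29 min = 2489 min.
Regular 40 h 0 min = 2400 min at £14.00/h; overtime 1 h 29 min = 89 min at £28.00/h.
Pay = (2400 × £14.00 + 89 × £28.00) ÷ 60 = £601.53.

£601.53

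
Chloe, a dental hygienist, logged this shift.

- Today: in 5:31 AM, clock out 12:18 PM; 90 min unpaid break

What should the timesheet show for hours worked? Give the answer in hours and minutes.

Today: 5:31 AM–12:18 PM = 6 h 47 min; less 90 min break → 5 h 17 min

5 h 17 min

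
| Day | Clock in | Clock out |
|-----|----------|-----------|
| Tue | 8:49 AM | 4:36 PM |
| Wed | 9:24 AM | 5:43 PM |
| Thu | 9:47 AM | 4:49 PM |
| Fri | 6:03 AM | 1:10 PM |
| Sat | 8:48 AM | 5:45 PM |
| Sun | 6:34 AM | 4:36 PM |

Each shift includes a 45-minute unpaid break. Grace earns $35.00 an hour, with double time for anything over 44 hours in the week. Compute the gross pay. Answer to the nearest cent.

$1591.33

Tue: 8:49 AM–4:36 PM = 7 h 47 min; less 45 min break → 7 h 2 min
Wed: 9:24 AM–5:43 PM = 8 h 19 min; less 45 min break → 7 h 34 min
Thu: 9:47 AM–4:49 PM = 7 h 2 min; less 45 min break → 6 h 17 min
Fri: 6:03 AM–1:10 PM = 7 h 7 min; less 45 min break → 6 h 22 min
Sat: 8:48 AM–5:45 PM = 8 h 57 min; less 45 min break → 8 h 12 min
Sun: 6:34 AM–4:36 PM = 10 h 2 min; less 45 min break → 9 h 17 min
Total worked: 44 h 44 min = 2684 min.
Regular 44 h 0 min = 2640 min at $35.00/h; overtime 0 h 44 min = 44 min at $70.00/h.
Pay = (2640 × $35.00 + 44 × $70.00) ÷ 60 = $1591.33.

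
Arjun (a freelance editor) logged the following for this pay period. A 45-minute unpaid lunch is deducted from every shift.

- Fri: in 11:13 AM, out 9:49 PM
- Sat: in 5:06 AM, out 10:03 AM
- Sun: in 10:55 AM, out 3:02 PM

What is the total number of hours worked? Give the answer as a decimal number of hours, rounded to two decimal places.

17.42 hours

Fri: 11:13 AM–9:49 PM = 10 h 36 min; less 45 min break → 9 h 51 min
Sat: 5:06 AM–10:03 AM = 4 h 57 min; less 45 min break → 4 h 12 min
Sun: 10:55 AM–3:02 PM = 4 h 7 min; less 45 min break → 3 h 22 min
Total: 9 h 51 min + 4 h 12 min + 3 h 22 min = 17 h 25 min.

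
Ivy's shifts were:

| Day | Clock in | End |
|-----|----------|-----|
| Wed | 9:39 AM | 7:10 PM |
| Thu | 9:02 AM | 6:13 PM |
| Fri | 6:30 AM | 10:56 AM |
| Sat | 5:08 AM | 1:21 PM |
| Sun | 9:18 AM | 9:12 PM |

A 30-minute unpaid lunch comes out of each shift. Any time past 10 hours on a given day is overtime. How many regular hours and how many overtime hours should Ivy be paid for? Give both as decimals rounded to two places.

Wed: 9:39 AM–7:10 PM = 9 h 31 min; less 30 min break → 9 h 1 min
Thu: 9:02 AM–6:13 PM = 9 h 11 min; less 30 min break → 8 h 41 min
Fri: 6:30 AM–10:56 AM = 4 h 26 min; less 30 min break → 3 h 56 min
Sat: 5:08 AM–1:21 PM = 8 h 13 min; less 30 min break → 7 h 43 min
Sun: 9:18 AM–9:12 PM = 11 h 54 min; less 30 min break → 11 h 24 min
Wed reg 9 h 1 min / OT 0 h 0 min; Thu reg 8 h 41 min / OT 0 h 0 min; Fri reg 3 h 56 min / OT 0 h 0 min; Sat reg 7 h 43 min / OT 0 h 0 min; Sun reg 10 h 0 min / OT 1 h 24 min.
Totals: regular 39 h 21 min, overtime 1 h 24 min.

Regular 39.35 hours, overtime 1.40 hours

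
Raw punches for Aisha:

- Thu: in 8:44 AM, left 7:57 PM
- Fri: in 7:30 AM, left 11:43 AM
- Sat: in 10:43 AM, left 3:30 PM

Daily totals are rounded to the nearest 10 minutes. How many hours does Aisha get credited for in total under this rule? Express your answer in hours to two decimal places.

20.17 hours

Thu: 8:44 AM–7:57 PM = 11 h 13 min → rounds to 11 h 10 min
Fri: 7:30 AM–11:43 AM = 4 h 13 min → rounds to 4 h 10 min
Sat: 10:43 AM–3:30 PM = 4 h 47 min → rounds to 4 h 50 min
Total credited: 20 h 10 min.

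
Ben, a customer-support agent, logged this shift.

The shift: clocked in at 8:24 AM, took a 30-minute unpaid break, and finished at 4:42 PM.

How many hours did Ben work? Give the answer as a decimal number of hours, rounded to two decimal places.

The shift: 8:24 AM–4:42 PM = 8 h 18 min; less 30 min break → 7 h 48 min

7.80 hours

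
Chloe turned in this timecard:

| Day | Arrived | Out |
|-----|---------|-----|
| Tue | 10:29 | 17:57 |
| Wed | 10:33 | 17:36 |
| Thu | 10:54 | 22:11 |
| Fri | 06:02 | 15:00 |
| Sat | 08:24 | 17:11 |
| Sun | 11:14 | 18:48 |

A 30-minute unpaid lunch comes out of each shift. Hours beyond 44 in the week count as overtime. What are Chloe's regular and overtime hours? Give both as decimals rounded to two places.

Regular 44.00 hours, overtime 4.12 hours

Tue: 10:29–17:57 = 7 h 28 min; less 30 min break → 6 h 58 min
Wed: 10:33–17:36 = 7 h 3 min; less 30 min break → 6 h 33 min
Thu: 10:54–22:11 = 11 h 17 min; less 30 min break → 10 h 47 min
Fri: 06:02–15:00 = 8 h 58 min; less 30 min break → 8 h 28 min
Sat: 08:24–17:11 = 8 h 47 min; less 30 min break → 8 h 17 min
Sun: 11:14–18:48 = 7 h 34 min; less 30 min break → 7 h 4 min
Total worked: 48 h 7 min = 48.12 h.
Threshold 44 h → overtime 4 h 7 min, regular 44 h 0 min.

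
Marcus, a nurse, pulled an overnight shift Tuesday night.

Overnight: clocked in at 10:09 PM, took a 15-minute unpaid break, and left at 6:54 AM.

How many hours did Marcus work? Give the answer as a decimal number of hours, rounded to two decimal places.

8.50 hours

Overnight: 10:09 PM → midnight = 1 h 51 min; midnight → 6:54 AM = 6 h 54 min; span 8 h 45 min; less 15 min break → 8 h 30 min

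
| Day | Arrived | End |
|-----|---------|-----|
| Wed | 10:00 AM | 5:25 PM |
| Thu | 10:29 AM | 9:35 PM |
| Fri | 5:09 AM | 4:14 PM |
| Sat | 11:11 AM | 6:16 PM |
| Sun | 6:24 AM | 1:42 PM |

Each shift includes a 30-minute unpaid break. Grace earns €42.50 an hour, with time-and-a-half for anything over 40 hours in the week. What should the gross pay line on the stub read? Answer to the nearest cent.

€1794.56

Wed: 10:00 AM–5:25 PM = 7 h 25 min; less 30 min break → 6 h 55 min
Thu: 10:29 AM–9:35 PM = 11 h 6 min; less 30 min break → 10 h 36 min
Fri: 5:09 AM–4:14 PM = 11 h 5 min; less 30 min break → 10 h 35 min
Sat: 11:11 AM–6:16 PM = 7 h 5 min; less 30 min break → 6 h 35 min
Sun: 6:24 AM–1:42 PM = 7 h 18 min; less 30 min break → 6 h 48 min
Total worked: 41 h 29 min = 2489 min.
Regular 40 h 0 min = 2400 min at €42.50/h; overtime 1 h 29 min = 89 min at €63.75/h.
Pay = (2400 × €42.50 + 89 × €63.75) ÷ 60 = €1794.56.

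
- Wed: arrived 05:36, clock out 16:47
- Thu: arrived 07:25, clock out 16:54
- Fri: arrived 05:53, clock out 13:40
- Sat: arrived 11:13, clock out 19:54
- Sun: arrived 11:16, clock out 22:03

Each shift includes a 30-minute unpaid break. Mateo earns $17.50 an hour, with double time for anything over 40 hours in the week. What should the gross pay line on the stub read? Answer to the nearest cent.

$889.58

Wed: 05:36–16:47 = 11 h 11 min; less 30 min break → 10 h 41 min
Thu: 07:25–16:54 = 9 h 29 min; less 30 min break → 8 h 59 min
Fri: 05:53–13:40 = 7 h 47 min; less 30 min break → 7 h 17 min
Sat: 11:13–19:54 = 8 h 41 min; less 30 min break → 8 h 11 min
Sun: 11:16–22:03 = 10 h 47 min; less 30 min break → 10 h 17 min
Total worked: 45 h 25 min = 2725 min.
Regular 40 h 0 min = 2400 min at $17.50/h; overtime 5 h 25 min = 325 min at $35.00/h.
Pay = (2400 × $17.50 + 325 × $35.00) ÷ 60 = $889.58.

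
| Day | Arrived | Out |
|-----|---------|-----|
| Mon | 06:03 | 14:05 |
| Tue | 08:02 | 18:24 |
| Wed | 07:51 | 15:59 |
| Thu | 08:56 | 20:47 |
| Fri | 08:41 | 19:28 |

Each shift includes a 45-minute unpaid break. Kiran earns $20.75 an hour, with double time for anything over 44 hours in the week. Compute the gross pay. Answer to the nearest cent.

Mon: 06:03–14:05 = 8 h 2 min; less 45 min break → 7 h 17 min
Tue: 08:02–18:24 = 10 h 22 min; less 45 min break → 9 h 37 min
Wed: 07:51–15:59 = 8 h 8 min; less 45 min break → 7 h 23 min
Thu: 08:56–20:47 = 11 h 51 min; less 45 min break → 11 h 6 min
Fri: 08:41–19:28 = 10 h 47 min; less 45 min break → 10 h 2 min
Total worked: 45 h 25 min = 2725 min.
Regular 44 h 0 min = 2640 min at $20.75/h; overtime 1 h 25 min = 85 min at $41.50/h.
Pay = (2640 × $20.75 + 85 × $41.50) ÷ 60 = $971.79.

$971.79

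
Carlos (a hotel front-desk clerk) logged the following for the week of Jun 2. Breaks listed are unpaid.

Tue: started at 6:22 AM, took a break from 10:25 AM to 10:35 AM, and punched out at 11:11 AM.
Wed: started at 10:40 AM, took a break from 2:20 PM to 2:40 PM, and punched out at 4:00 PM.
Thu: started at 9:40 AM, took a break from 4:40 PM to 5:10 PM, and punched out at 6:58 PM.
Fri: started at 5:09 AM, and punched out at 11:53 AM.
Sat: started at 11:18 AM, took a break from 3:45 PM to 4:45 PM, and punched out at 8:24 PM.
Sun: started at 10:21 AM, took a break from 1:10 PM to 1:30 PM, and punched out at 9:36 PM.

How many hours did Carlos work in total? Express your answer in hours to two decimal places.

Tue: 6:22 AM–11:11 AM = 4 h 49 min; less 10 min break → 4 h 39 min
Wed: 10:40 AM–4:00 PM = 5 h 20 min; less 20 min break → 5 h 0 min
Thu: 9:40 AM–6:58 PM = 9 h 18 min; less 30 min break → 8 h 48 min
Fri: 5:09 AM–11:53 AM = 6 h 44 min
Sat: 11:18 AM–8:24 PM = 9 h 6 min; less 60 min break → 8 h 6 min
Sun: 10:21 AM–9:36 PM = 11 h 15 min; less 20 min break → 10 h 55 min
Total: 4 h 39 min + 5 h 0 min + 8 h 48 min + 6 h 44 min + 8 h 6 min + 10 h 55 min = 44 h 12 min.

44.20 hours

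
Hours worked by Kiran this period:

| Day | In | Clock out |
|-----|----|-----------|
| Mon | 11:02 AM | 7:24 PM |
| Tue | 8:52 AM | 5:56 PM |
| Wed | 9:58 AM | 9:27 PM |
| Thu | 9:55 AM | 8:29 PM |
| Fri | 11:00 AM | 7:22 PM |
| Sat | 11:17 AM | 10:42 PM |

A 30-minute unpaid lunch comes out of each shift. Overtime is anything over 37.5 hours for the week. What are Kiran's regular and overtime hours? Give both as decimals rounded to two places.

Mon: 11:02 AM–7:24 PM = 8 h 22 min; less 30 min break → 7 h 52 min
Tue: 8:52 AM–5:56 PM = 9 h 4 min; less 30 min break → 8 h 34 min
Wed: 9:58 AM–9:27 PM = 11 h 29 min; less 30 min break → 10 h 59 min
Thu: 9:55 AM–8:29 PM = 10 h 34 min; less 30 min break → 10 h 4 min
Fri: 11:00 AM–7:22 PM = 8 h 22 min; less 30 min break → 7 h 52 min
Sat: 11:17 AM–10:42 PM = 11 h 25 min; less 30 min break → 10 h 55 min
Total worked: 56 h 16 min = 56.27 h.
Threshold 37.5 h → overtime 18 h 46 min, regular 37 h 30 min.

Regular 37.50 hours, overtime 18.77 hours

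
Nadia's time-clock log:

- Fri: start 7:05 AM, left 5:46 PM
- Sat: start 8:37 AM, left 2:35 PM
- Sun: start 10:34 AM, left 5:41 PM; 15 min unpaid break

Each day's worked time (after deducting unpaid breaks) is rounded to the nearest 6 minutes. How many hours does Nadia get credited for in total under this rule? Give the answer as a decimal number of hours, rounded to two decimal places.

23.60 hours

Fri: 7:05 AM–5:46 PM = 10 h 41 min → rounds to 10 h 42 min
Sat: 8:37 AM–2:35 PM = 5 h 58 min → rounds to 6 h 0 min
Sun: 10:34 AM–5:41 PM = 7 h 7 min − 15 min = 6 h 52 min → rounds to 6 h 54 min
Total credited: 23 h 36 min.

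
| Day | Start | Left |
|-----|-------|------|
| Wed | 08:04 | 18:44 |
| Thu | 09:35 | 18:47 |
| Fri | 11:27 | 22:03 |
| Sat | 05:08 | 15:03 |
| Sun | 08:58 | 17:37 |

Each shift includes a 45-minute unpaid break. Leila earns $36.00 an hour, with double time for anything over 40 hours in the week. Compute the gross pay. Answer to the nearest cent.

$1820.40

Wed: 08:04–18:44 = 10 h 40 min; less 45 min break → 9 h 55 min
Thu: 09:35–18:47 = 9 h 12 min; less 45 min break → 8 h 27 min
Fri: 11:27–22:03 = 10 h 36 min; less 45 min break → 9 h 51 min
Sat: 05:08–15:03 = 9 h 55 min; less 45 min break → 9 h 10 min
Sun: 08:58–17:37 = 8 h 39 min; less 45 min break → 7 h 54 min
Total worked: 45 h 17 min = 2717 min.
Regular 40 h 0 min = 2400 min at $36.00/h; overtime 5 h 17 min = 317 min at $72.00/h.
Pay = (2400 × $36.00 + 317 × $72.00) ÷ 60 = $1820.40.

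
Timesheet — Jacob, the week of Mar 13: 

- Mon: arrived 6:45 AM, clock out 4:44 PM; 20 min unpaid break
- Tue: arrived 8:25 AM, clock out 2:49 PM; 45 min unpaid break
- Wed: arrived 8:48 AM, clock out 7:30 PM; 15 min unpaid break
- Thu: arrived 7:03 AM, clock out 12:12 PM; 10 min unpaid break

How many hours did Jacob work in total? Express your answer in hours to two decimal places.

30.73 hours

Mon: 6:45 AM–4:44 PM = 9 h 59 min; less 20 min break → 9 h 39 min
Tue: 8:25 AM–2:49 PM = 6 h 24 min; less 45 min break → 5 h 39 min
Wed: 8:48 AM–7:30 PM = 10 h 42 min; less 15 min break → 10 h 27 min
Thu: 7:03 AM–12:12 PM = 5 h 9 min; less 10 min break → 4 h 59 min
Total: 9 h 39 min + 5 h 39 min + 10 h 27 min + 4 h 59 min = 30 h 44 min.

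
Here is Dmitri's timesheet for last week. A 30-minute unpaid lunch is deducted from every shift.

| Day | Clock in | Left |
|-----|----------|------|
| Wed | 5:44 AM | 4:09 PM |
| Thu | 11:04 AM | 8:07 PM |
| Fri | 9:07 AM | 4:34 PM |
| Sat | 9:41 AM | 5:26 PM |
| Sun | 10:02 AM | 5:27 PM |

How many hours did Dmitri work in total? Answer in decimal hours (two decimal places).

39.58 hours

Wed: 5:44 AM–4:09 PM = 10 h 25 min; less 30 min break → 9 h 55 min
Thu: 11:04 AM–8:07 PM = 9 h 3 min; less 30 min break → 8 h 33 min
Fri: 9:07 AM–4:34 PM = 7 h 27 min; less 30 min break → 6 h 57 min
Sat: 9:41 AM–5:26 PM = 7 h 45 min; less 30 min break → 7 h 15 min
Sun: 10:02 AM–5:27 PM = 7 h 25 min; less 30 min break → 6 h 55 min
Total: 9 h 55 min + 8 h 33 min + 6 h 57 min + 7 h 15 min + 6 h 55 min = 39 h 35 min.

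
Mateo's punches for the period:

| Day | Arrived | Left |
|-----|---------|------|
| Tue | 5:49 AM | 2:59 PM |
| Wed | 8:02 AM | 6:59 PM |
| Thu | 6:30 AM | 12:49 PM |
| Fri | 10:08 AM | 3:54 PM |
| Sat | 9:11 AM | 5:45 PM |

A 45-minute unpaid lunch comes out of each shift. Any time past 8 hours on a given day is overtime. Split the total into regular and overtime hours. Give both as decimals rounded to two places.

Tue: 5:49 AM–2:59 PM = 9 h 10 min; less 45 min break → 8 h 25 min
Wed: 8:02 AM–6:59 PM = 10 h 57 min; less 45 min break → 10 h 12 min
Thu: 6:30 AM–12:49 PM = 6 h 19 min; less 45 min break → 5 h 34 min
Fri: 10:08 AM–3:54 PM = 5 h 46 min; less 45 min break → 5 h 1 min
Sat: 9:11 AM–5:45 PM = 8 h 34 min; less 45 min break → 7 h 49 min
Tue reg 8 h 0 min / OT 0 h 25 min; Wed reg 8 h 0 min / OT 2 h 12 min; Thu reg 5 h 34 min / OT 0 h 0 min; Fri reg 5 h 1 min / OT 0 h 0 min; Sat reg 7 h 49 min / OT 0 h 0 min.
Totals: regular 34 h 24 min, overtime 2 h 37 min.

Regular 34.40 hours, overtime 2.62 hours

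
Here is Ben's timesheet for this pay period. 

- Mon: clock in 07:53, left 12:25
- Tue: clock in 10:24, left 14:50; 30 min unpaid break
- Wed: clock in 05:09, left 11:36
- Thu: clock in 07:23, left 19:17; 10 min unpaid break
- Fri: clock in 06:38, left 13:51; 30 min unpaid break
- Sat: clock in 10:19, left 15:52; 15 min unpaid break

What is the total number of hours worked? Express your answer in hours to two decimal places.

Mon: 07:53–12:25 = 4 h 32 min
Tue: 10:24–14:50 = 4 h 26 min; less 30 min break → 3 h 56 min
Wed: 05:09–11:36 = 6 h 27 min
Thu: 07:23–19:17 = 11 h 54 min; less 10 min break → 11 h 44 min
Fri: 06:38–13:51 = 7 h 13 min; less 30 min break → 6 h 43 min
Sat: 10:19–15:52 = 5 h 33 min; less 15 min break → 5 h 18 min
Total: 4 h 32 min + 3 h 56 min + 6 h 27 min + 11 h 44 min + 6 h 43 min + 5 h 18 min = 38 h 40 min.

38.67 hours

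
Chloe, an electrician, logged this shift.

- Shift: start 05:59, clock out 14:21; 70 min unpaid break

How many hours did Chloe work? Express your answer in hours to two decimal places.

7.20 hours

Shift: 05:59–14:21 = 8 h 22 min; less 70 min break → 7 h 12 min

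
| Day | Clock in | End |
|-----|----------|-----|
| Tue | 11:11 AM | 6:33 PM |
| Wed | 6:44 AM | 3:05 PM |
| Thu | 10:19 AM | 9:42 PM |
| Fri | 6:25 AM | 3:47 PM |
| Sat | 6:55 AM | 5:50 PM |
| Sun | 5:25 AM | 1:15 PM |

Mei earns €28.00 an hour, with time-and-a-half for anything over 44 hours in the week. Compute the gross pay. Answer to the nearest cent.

Tue: 11:11 AM–6:33 PM = 7 h 22 min
Wed: 6:44 AM–3:05 PM = 8 h 21 min
Thu: 10:19 AM–9:42 PM = 11 h 23 min
Fri: 6:25 AM–3:47 PM = 9 h 22 min
Sat: 6:55 AM–5:50 PM = 10 h 55 min
Sun: 5:25 AM–1:15 PM = 7 h 50 min
Total worked: 55 h 13 min = 3313 min.
Regular 44 h 0 min = 2640 min at €28.00/h; overtime 11 h 13 min = 673 min at €42.00/h.
Pay = (2640 × €28.00 + 673 × €42.00) ÷ 60 = €1703.10.

€1703.10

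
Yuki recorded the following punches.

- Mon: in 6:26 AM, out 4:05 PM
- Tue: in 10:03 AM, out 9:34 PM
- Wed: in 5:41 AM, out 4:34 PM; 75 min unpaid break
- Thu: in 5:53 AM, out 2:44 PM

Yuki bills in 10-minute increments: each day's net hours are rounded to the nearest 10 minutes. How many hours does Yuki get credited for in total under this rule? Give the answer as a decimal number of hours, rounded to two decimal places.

Mon: 6:26 AM–4:05 PM = 9 h 39 min → rounds to 9 h 40 min
Tue: 10:03 AM–9:34 PM = 11 h 31 min → rounds to 11 h 30 min
Wed: 5:41 AM–4:34 PM = 10 h 53 min − 75 min = 9 h 38 min → rounds to 9 h 40 min
Thu: 5:53 AM–2:44 PM = 8 h 51 min → rounds to 8 h 50 min
Total credited: 39 h 40 min.

39.67 hours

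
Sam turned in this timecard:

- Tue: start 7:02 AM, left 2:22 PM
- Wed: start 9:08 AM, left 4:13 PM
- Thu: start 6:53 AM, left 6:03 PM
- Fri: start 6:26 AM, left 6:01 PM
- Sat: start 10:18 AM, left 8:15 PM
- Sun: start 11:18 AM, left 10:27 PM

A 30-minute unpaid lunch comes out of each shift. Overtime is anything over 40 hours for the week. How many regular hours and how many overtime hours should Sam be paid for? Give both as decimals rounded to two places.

Tue: 7:02 AM–2:22 PM = 7 h 20 min; less 30 min break → 6 h 50 min
Wed: 9:08 AM–4:13 PM = 7 h 5 min; less 30 min break → 6 h 35 min
Thu: 6:53 AM–6:03 PM = 11 h 10 min; less 30 min break → 10 h 40 min
Fri: 6:26 AM–6:01 PM = 11 h 35 min; less 30 min break → 11 h 5 min
Sat: 10:18 AM–8:15 PM = 9 h 57 min; less 30 min break → 9 h 27 min
Sun: 11:18 AM–10:27 PM = 11 h 9 min; less 30 min break → 10 h 39 min
Total worked: 55 h 16 min = 55.27 h.
Threshold 40 h → overtime 15 h 16 min, regular 40 h 0 min.

Regular 40.00 hours, overtime 15.27 hours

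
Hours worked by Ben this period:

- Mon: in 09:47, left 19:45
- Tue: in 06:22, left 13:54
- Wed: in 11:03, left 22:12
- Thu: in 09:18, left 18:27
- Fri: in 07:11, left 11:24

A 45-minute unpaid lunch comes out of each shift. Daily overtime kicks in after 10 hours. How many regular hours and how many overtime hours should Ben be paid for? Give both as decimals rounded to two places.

Regular 37.87 hours, overtime 0.40 hours

Mon: 09:47–19:45 = 9 h 58 min; less 45 min break → 9 h 13 min
Tue: 06:22–13:54 = 7 h 32 min; less 45 min break → 6 h 47 min
Wed: 11:03–22:12 = 11 h 9 min; less 45 min break → 10 h 24 min
Thu: 09:18–18:27 = 9 h 9 min; less 45 min break → 8 h 24 min
Fri: 07:11–11:24 = 4 h 13 min; less 45 min break → 3 h 28 min
Mon reg 9 h 13 min / OT 0 h 0 min; Tue reg 6 h 47 min / OT 0 h 0 min; Wed reg 10 h 0 min / OT 0 h 24 min; Thu reg 8 h 24 min / OT 0 h 0 min; Fri reg 3 h 28 min / OT 0 h 0 min.
Totals: regular 37 h 52 min, overtime 0 h 24 min.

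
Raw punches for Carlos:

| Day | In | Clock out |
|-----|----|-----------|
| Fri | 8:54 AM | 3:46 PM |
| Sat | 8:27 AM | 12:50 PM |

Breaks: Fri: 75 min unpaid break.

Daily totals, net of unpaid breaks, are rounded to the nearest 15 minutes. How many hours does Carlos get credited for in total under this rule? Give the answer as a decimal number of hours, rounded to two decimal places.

Fri: 8:54 AM–3:46 PM = 6 h 52 min − 75 min = 5 h 37 min → rounds to 5 h 30 min
Sat: 8:27 AM–12:50 PM = 4 h 23 min → rounds to 4 h 30 min
Total credited: 10 h 0 min.

10.00 hours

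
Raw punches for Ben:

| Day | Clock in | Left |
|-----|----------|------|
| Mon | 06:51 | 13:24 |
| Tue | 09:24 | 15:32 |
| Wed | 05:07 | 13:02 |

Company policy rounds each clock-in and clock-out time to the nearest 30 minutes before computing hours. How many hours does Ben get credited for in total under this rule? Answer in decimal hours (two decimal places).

Mon: in 06:51→07:00, out 13:24→13:30; 6 h 30 min
Tue: in 09:24→09:30, out 15:32→15:30; 6 h 0 min
Wed: in 05:07→05:00, out 13:02→13:00; 8 h 0 min
Total credited: 20 h 30 min.

20.50 hours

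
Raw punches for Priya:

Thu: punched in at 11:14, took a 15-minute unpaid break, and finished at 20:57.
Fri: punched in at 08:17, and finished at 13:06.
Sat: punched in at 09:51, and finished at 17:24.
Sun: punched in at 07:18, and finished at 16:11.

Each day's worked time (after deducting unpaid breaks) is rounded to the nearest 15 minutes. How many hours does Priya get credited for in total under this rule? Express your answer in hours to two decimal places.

30.75 hours

Thu: 11:14–20:57 = 9 h 43 min − 15 min = 9 h 28 min → rounds to 9 h 30 min
Fri: 08:17–13:06 = 4 h 49 min → rounds to 4 h 45 min
Sat: 09:51–17:24 = 7 h 33 min → rounds to 7 h 30 min
Sun: 07:18–16:11 = 8 h 53 min → rounds to 9 h 0 min
Total credited: 30 h 45 min.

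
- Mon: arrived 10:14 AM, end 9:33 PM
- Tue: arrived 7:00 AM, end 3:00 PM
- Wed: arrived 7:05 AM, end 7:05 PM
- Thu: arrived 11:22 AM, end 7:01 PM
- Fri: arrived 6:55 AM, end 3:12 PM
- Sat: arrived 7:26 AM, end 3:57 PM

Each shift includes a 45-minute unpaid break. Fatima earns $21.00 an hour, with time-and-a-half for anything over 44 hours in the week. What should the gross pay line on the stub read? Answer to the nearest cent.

Mon: 10:14 AM–9:33 PM = 11 h 19 min; less 45 min break → 10 h 34 min
Tue: 7:00 AM–3:00 PM = 8 h 0 min; less 45 min break → 7 h 15 min
Wed: 7:05 AM–7:05 PM = 12 h 0 min; less 45 min break → 11 h 15 min
Thu: 11:22 AM–7:01 PM = 7 h 39 min; less 45 min break → 6 h 54 min
Fri: 6:55 AM–3:12 PM = 8 h 17 min; less 45 min break → 7 h 32 min
Sat: 7:26 AM–3:57 PM = 8 h 31 min; less 45 min break → 7 h 46 min
Total worked: 51 h 16 min = 3076 min.
Regular 44 h 0 min = 2640 min at $21.00/h; overtime 7 h 16 min = 436 min at $31.50/h.
Pay = (2640 × $21.00 + 436 × $31.50) ÷ 60 = $1152.90.

$1152.90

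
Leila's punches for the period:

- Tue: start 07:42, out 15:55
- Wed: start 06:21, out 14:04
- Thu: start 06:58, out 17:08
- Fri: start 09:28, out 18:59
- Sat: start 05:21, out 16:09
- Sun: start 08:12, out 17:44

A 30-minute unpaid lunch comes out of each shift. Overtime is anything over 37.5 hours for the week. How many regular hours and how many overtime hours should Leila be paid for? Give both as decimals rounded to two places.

Tue: 07:42–15:55 = 8 h 13 min; less 30 min break → 7 h 43 min
Wed: 06:21–14:04 = 7 h 43 min; less 30 min break → 7 h 13 min
Thu: 06:58–17:08 = 10 h 10 min; less 30 min break → 9 h 40 min
Fri: 09:28–18:59 = 9 h 31 min; less 30 min break → 9 h 1 min
Sat: 05:21–16:09 = 10 h 48 min; less 30 min break → 10 h 18 min
Sun: 08:12–17:44 = 9 h 32 min; less 30 min break → 9 h 2 min
Total worked: 52 h 57 min = 52.95 h.
Threshold 37.5 h → overtime 15 h 27 min, regular 37 h 30 min.

Regular 37.50 hours, overtime 15.45 hours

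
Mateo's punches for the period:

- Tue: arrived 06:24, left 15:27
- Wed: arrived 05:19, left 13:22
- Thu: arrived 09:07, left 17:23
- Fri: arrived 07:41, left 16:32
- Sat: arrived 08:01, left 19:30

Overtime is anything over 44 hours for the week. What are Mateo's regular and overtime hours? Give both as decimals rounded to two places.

Regular 44.00 hours, overtime 1.70 hours

Tue: 06:24–15:27 = 9 h 3 min
Wed: 05:19–13:22 = 8 h 3 min
Thu: 09:07–17:23 = 8 h 16 min
Fri: 07:41–16:32 = 8 h 51 min
Sat: 08:01–19:30 = 11 h 29 min
Total worked: 45 h 42 min = 45.70 h.
Threshold 44 h → overtime 1 h 42 min, regular 44 h 0 min.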